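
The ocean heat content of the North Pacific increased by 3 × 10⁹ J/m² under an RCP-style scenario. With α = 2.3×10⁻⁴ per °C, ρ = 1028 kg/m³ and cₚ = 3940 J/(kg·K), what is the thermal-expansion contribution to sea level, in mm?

Δh ≈ 170 mm

Δh = αQ/(ρcₚ) = 2.3×10⁻⁴ × 3×10⁹ / (1028 × 3940) ≈ 0.17036 m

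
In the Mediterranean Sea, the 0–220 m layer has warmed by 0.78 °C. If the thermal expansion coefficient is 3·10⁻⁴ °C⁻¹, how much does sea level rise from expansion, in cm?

Δh = αΔT·H = 3×10⁻⁴ × 0.78 × 220 = 0.05148 m

Δh ≈ 5.15 cm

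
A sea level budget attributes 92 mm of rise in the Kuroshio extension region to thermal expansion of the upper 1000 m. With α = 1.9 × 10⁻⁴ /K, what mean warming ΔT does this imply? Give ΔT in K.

ΔT = Δh/(αH) = 0.092 / (1.9×10⁻⁴ × 1000) ≈ 0.4842 K

0.484 K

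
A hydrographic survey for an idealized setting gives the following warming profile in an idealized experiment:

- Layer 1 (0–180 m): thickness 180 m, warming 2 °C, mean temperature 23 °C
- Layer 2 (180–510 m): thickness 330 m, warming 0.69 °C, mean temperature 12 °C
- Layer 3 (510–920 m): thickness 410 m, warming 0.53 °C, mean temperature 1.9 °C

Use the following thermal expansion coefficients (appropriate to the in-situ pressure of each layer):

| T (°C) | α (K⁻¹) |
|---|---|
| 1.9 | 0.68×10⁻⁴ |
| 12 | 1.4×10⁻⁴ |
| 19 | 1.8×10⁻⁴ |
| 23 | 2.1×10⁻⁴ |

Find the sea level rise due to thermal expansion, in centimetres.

Layer 1 at 23 °C → α = 2.1×10⁻⁴ K⁻¹
Layer 2 at 12 °C → α = 1.4×10⁻⁴ K⁻¹
Layer 3 at 1.9 °C → α = 0.68×10⁻⁴ K⁻¹
2 × 180 × 2.1×10⁻⁴ = 0.07560 m
180–510 m: 1.4×10⁻⁴ × 0.69 × 330 = 0.031878 m
Layer 3: 410 × 0.68×10⁻⁴ × 0.53 = 0.0147764 m
Δh = 0.07560 + 0.031878 + 0.0147764 = 0.1222544 m ≈ 12 cm

12 cm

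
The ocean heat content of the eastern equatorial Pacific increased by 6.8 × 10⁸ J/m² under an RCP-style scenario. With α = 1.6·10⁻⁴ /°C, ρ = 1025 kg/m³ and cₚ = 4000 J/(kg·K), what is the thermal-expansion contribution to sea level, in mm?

Δh = αQ/(ρcₚ) = 1.6×10⁻⁴ × 6.8×10⁸ / (1025 × 4000) ≈ 0.026537 m

Δh = 27 mm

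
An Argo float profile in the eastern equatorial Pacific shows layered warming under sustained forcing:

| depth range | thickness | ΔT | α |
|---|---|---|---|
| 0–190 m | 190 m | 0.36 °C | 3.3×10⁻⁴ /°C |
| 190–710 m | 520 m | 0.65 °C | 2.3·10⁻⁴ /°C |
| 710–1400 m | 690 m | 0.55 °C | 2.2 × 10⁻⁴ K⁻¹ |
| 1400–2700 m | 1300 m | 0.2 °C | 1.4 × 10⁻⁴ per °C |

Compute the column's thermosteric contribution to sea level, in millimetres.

0–190 m: 3.3×10⁻⁴ × 0.36 × 190 = 0.022572 m
Layer 2: 0.65 × 2.3×10⁻⁴ × 520 = 0.07774 m
Layer 3: 0.55 × 690 × 2.2×10⁻⁴ = 0.08349 m
1400–2700 m: 1300 × 1.4×10⁻⁴ × 0.2 = 0.03640 m
Δh = 0.022572 + 0.07774 + 0.08349 + 0.03640 = 0.220202 m ≈ 220 mm

220 mm of thermosteric rise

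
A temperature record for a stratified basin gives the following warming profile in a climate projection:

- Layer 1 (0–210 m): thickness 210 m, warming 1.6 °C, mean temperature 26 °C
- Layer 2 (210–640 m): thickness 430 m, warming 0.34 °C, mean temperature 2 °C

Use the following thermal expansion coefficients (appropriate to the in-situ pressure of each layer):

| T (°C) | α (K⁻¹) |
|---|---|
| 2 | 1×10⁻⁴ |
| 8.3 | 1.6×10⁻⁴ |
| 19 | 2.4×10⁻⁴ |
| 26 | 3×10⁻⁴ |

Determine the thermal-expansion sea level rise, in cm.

Layer 1 at 26 °C → α = 3×10⁻⁴ K⁻¹
Layer 2 at 2 °C → α = 1×10⁻⁴ K⁻¹
1.6 × 210 × 3×10⁻⁴ = 0.10080 m
Layer 2: 430 × 0.34 × 1×10⁻⁴ = 0.01462 m
Δh = 0.10080 + 0.01462 = 0.11542 m

12 cm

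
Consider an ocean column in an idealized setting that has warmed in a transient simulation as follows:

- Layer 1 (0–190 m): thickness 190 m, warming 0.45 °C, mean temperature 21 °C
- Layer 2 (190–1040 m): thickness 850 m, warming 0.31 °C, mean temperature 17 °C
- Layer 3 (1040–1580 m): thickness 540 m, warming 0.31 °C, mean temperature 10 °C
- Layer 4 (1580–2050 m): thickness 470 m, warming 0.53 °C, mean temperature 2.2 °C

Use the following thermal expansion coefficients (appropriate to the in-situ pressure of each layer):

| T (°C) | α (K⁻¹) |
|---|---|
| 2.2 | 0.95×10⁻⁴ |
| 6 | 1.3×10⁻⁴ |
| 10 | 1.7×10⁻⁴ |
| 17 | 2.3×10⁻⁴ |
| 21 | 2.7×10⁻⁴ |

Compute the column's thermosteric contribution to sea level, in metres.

0.14 m of thermosteric rise

Layer 1 at 21 °C → α = 2.7×10⁻⁴ K⁻¹
Layer 2 at 17 °C → α = 2.3×10⁻⁴ K⁻¹
Layer 3 at 10 °C → α = 1.7×10⁻⁴ K⁻¹
Layer 4 at 2.2 °C → α = 0.95×10⁻⁴ K⁻¹
0.45 × 190 × 2.7×10⁻⁴ = 0.023085 m
Layer 2: 2.3×10⁻⁴ × 0.31 × 850 = 0.060605 m
1.7×10⁻⁴ × 0.31 × 540 = 0.028458 m
0.53 × 0.95×10⁻⁴ × 470 = 0.0236645 m
Δh = 0.023085 + 0.060605 + 0.028458 + 0.0236645 = 0.1358125 m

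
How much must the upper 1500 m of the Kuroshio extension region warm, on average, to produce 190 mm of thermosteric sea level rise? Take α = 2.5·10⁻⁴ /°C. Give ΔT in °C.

ΔT ≈ 0.507 °C

ΔT = Δh/(αH) = 0.19 / (2.5×10⁻⁴ × 1500) ≈ 0.5067 °C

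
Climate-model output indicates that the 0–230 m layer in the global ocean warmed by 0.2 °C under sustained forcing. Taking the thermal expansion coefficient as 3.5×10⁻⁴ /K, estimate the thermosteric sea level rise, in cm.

Δh = 1.61 cm

Δh = αΔT·H = 3.5×10⁻⁴ × 0.2 × 230 = 0.01610 m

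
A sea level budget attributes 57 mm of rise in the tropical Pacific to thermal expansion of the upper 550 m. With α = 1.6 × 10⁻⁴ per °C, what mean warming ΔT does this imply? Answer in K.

0.648 K

ΔT = Δh/(αH) = 0.057 / (1.6×10⁻⁴ × 550) ≈ 0.6477 K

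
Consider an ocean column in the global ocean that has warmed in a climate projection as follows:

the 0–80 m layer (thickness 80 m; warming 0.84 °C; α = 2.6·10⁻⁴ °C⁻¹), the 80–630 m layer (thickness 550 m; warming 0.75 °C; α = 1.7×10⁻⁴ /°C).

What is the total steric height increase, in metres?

Layer 1: 2.6×10⁻⁴ × 80 × 0.84 = 0.017472 m
80–630 m: 1.7×10⁻⁴ × 0.75 × 550 = 0.070125 m
Δh = 0.017472 + 0.070125 = 0.087597 m ≈ 0.0876 m

Δh = 0.0876 m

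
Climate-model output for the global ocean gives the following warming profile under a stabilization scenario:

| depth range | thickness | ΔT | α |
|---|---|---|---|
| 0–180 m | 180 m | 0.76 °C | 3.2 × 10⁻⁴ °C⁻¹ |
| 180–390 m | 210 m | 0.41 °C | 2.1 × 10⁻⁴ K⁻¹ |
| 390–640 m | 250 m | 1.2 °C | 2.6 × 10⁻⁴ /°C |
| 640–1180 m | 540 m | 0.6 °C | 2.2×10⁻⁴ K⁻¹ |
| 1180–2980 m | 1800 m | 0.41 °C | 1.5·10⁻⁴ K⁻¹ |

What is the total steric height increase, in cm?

180 × 3.2×10⁻⁴ × 0.76 = 0.043776 m
210 × 0.41 × 2.1×10⁻⁴ = 0.018081 m
250 × 2.6×10⁻⁴ × 1.2 = 0.07800 m
640–1180 m: 540 × 0.6 × 2.2×10⁻⁴ = 0.07128 m
Layer 5: 0.41 × 1.5×10⁻⁴ × 1800 = 0.11070 m
Δh = 0.043776 + 0.018081 + 0.07800 + 0.07128 + 0.11070 = 0.321837 m

about 32 cm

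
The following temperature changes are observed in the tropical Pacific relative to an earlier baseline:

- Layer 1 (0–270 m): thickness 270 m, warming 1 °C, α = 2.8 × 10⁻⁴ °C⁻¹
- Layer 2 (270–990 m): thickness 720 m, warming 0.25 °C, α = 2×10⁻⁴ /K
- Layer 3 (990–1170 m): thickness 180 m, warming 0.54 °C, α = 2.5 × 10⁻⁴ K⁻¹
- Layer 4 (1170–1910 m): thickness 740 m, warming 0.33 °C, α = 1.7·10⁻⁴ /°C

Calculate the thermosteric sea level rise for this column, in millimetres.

Δh ≈ 177 mm

Layer 1: 2.8×10⁻⁴ × 270 × 1 = 0.07560 m
Layer 2: 720 × 2×10⁻⁴ × 0.25 = 0.03600 m
990–1170 m: 180 × 0.54 × 2.5×10⁻⁴ = 0.02430 m
Layer 4: 740 × 1.7×10⁻⁴ × 0.33 = 0.041514 m
Δh = 0.07560 + 0.03600 + 0.02430 + 0.041514 = 0.177414 m ≈ 177 mm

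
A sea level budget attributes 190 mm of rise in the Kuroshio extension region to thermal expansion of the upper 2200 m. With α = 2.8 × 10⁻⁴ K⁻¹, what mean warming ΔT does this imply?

ΔT ≈ 0.308 °C

ΔT = Δh/(αH) = 0.19 / (2.8×10⁻⁴ × 2200) ≈ 0.3084 °C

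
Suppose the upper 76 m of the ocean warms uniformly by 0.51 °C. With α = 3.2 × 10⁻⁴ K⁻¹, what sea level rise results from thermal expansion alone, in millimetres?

Δh = αΔT·H = 3.2×10⁻⁴ × 0.51 × 76 = 0.0124032 m

Δh = 12 mm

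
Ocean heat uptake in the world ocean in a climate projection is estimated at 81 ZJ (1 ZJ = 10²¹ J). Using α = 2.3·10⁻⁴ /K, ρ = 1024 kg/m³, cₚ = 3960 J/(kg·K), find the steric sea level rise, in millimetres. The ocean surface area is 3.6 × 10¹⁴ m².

12.8 mm

Per unit area: Q = 81×10²¹ / (3.6×10¹⁴) = 2.25×10⁸ J/m²
Δh = αQ/(ρcₚ) = 2.3×10⁻⁴ × 2.25×10⁸ / (1024 × 3960) ≈ 0.012762 m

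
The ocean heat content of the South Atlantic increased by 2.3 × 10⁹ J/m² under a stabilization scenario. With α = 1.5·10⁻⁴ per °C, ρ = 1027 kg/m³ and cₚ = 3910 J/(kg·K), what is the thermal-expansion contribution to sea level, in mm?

Δh = αQ/(ρcₚ) = 1.5×10⁻⁴ × 2.3×10⁹ / (1027 × 3910) ≈ 0.085916 m

about 85.9 mm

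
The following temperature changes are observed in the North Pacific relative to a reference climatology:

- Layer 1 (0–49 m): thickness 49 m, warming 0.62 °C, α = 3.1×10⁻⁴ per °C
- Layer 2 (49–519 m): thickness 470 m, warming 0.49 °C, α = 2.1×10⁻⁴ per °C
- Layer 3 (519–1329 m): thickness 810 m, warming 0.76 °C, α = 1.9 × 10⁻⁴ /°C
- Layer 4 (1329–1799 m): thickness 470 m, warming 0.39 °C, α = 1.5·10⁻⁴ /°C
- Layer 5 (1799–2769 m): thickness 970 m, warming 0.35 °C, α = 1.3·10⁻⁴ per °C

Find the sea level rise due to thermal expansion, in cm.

Layer 1: 3.1×10⁻⁴ × 49 × 0.62 = 0.0094178 m
0.49 × 470 × 2.1×10⁻⁴ = 0.048363 m
519–1329 m: 1.9×10⁻⁴ × 810 × 0.76 = 0.116964 m
1329–1799 m: 1.5×10⁻⁴ × 470 × 0.39 = 0.027495 m
1799–2769 m: 0.35 × 1.3×10⁻⁴ × 970 = 0.044135 m
Δh = 0.0094178 + 0.048363 + 0.116964 + 0.027495 + 0.044135 = 0.2463748 m

Δh ≈ 24.6 cm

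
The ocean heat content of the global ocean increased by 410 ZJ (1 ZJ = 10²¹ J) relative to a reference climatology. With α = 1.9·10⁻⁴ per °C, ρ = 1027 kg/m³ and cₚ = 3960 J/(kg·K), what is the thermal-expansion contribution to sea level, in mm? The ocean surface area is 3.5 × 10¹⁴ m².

Per unit area: Q = 410×10²¹ / (3.5×10¹⁴) ≈ 1.171×10⁹ J/m²
Δh = αQ/(ρcₚ) = 1.9×10⁻⁴ × 1.171×10⁹ / (1027 × 3960) ≈ 0.054707 m

54.7 mm of thermosteric rise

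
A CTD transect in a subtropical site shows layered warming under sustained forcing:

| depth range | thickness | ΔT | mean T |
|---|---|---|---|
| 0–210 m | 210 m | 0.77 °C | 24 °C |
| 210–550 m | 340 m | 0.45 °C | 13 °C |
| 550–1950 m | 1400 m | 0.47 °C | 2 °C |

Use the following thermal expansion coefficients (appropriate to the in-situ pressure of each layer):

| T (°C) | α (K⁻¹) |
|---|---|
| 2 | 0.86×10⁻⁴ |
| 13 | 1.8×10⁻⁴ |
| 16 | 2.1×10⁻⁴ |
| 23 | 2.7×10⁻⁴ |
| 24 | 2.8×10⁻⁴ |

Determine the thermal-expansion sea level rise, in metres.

Layer 1 at 24 °C → α = 2.8×10⁻⁴ K⁻¹
Layer 2 at 13 °C → α = 1.8×10⁻⁴ K⁻¹
Layer 3 at 2 °C → α = 0.86×10⁻⁴ K⁻¹
0.77 × 2.8×10⁻⁴ × 210 = 0.045276 m
0.45 × 340 × 1.8×10⁻⁴ = 0.02754 m
Layer 3: 0.47 × 0.86×10⁻⁴ × 1400 = 0.056588 m
Δh = 0.045276 + 0.02754 + 0.056588 = 0.129404 m

0.129 m of thermosteric rise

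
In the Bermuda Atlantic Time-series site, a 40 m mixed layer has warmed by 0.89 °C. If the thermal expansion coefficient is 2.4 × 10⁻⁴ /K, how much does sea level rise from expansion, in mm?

8.5 mm

Δh = αΔT·H = 2.4×10⁻⁴ × 0.89 × 40 = 0.008544 m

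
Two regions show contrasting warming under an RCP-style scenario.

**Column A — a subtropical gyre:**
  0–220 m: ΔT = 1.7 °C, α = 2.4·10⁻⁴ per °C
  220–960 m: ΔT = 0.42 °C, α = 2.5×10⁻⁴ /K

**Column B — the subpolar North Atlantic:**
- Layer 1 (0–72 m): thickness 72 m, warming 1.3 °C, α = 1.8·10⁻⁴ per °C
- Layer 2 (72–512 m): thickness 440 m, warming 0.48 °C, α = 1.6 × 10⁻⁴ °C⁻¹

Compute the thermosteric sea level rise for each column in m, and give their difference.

A: 0.17 m; B: 0.051 m; difference 0.12 m

A 2.4×10⁻⁴ × 1.7 × 220 = 0.08976 m
A 740 × 2.5×10⁻⁴ × 0.42 = 0.07770 m
A total: 0.16746 m
B 1.3 × 72 × 1.8×10⁻⁴ = 0.016848 m
B Layer 2: 440 × 1.6×10⁻⁴ × 0.48 = 0.033792 m
B total: 0.05064 m
Difference: 0.16746 − 0.05064 = 0.11682 m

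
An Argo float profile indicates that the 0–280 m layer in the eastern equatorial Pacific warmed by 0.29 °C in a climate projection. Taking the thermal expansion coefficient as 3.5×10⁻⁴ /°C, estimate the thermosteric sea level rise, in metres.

Δh ≈ 0.0284 m

Δh = αΔT·H = 3.5×10⁻⁴ × 0.29 × 280 = 0.02842 m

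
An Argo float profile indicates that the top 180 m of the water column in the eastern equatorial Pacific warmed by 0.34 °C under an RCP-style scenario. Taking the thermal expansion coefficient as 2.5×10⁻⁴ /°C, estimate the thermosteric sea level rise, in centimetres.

1.5 cm

Δh = αΔT·H = 2.5×10⁻⁴ × 0.34 × 180 = 0.01530 m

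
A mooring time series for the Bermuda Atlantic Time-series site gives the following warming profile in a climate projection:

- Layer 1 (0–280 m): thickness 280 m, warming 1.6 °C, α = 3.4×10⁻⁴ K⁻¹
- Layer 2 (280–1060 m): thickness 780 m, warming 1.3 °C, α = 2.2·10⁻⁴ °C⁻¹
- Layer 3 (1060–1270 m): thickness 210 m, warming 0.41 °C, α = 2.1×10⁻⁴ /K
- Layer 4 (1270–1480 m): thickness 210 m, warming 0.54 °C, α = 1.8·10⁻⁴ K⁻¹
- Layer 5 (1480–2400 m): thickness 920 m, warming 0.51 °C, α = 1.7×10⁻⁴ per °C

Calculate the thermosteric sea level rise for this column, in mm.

0–280 m: 3.4×10⁻⁴ × 1.6 × 280 = 0.15232 m
Layer 2: 1.3 × 780 × 2.2×10⁻⁴ = 0.22308 m
0.41 × 210 × 2.1×10⁻⁴ = 0.018081 m
0.54 × 1.8×10⁻⁴ × 210 = 0.020412 m
Layer 5: 1.7×10⁻⁴ × 0.51 × 920 = 0.079764 m
Δh = 0.15232 + 0.22308 + 0.018081 + 0.020412 + 0.079764 = 0.493657 m

about 494 mm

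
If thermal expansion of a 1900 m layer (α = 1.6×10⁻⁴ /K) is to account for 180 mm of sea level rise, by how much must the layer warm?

0.592 °C

ΔT = Δh/(αH) = 0.18 / (1.6×10⁻⁴ × 1900) ≈ 0.5921 °C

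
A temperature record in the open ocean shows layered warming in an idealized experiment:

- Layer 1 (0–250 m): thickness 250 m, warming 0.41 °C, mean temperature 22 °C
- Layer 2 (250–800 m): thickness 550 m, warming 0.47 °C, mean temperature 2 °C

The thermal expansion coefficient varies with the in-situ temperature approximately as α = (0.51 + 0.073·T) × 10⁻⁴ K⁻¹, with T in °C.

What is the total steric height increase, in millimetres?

Layer 1: α = (0.51 + 0.073×22)×10⁻⁴ = 2.116×10⁻⁴ K⁻¹
Layer 2: α = (0.51 + 0.073×2)×10⁻⁴ = 0.656×10⁻⁴ K⁻¹
Layer 1: 0.41 × 2.116×10⁻⁴ × 250 = 0.021689 m
250–800 m: 550 × 0.47 × 0.656×10⁻⁴ = 0.0169576 m
Δh = 0.021689 + 0.0169576 = 0.0386466 m

38.6 mm of thermosteric rise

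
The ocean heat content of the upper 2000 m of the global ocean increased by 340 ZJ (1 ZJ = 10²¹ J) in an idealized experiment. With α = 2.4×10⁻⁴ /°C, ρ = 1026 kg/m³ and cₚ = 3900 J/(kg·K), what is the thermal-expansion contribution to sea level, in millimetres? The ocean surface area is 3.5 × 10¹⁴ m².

about 58 mm

Per unit area: Q = 340×10²¹ / (3.5×10¹⁴) ≈ 9.714×10⁸ J/m²
Δh = αQ/(ρcₚ) = 2.4×10⁻⁴ × 9.714×10⁸ / (1026 × 3900) ≈ 0.058264 m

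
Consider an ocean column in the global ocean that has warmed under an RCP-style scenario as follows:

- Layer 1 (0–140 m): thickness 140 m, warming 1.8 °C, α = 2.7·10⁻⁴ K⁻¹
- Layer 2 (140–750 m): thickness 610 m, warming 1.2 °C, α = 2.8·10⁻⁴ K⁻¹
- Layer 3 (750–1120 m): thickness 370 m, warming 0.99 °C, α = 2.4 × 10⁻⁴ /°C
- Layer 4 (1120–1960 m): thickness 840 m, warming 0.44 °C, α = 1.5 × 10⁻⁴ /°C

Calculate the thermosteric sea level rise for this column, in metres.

0.416 m

1.8 × 2.7×10⁻⁴ × 140 = 0.06804 m
Layer 2: 610 × 2.8×10⁻⁴ × 1.2 = 0.20496 m
Layer 3: 2.4×10⁻⁴ × 370 × 0.99 = 0.087912 m
Layer 4: 0.44 × 840 × 1.5×10⁻⁴ = 0.05544 m
Δh = 0.06804 + 0.20496 + 0.087912 + 0.05544 = 0.416352 m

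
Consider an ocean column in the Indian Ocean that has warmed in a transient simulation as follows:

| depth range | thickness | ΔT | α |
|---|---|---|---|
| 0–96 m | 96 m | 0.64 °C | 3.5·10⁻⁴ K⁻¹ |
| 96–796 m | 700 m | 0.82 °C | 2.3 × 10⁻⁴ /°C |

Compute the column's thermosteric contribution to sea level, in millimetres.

Δh = 150 mm

0–96 m: 96 × 0.64 × 3.5×10⁻⁴ = 0.021504 m
2.3×10⁻⁴ × 700 × 0.82 = 0.13202 m
Δh = 0.021504 + 0.13202 = 0.153524 m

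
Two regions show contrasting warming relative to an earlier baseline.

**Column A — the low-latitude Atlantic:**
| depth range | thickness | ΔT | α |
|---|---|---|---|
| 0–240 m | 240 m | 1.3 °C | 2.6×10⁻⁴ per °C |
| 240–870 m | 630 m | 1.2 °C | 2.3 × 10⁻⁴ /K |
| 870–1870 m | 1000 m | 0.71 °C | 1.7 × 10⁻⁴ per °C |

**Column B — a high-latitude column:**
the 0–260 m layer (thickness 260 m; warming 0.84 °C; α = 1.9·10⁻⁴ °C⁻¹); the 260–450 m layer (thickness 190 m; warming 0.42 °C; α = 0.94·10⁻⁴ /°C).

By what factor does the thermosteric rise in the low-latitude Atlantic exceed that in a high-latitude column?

A Layer 1: 2.6×10⁻⁴ × 240 × 1.3 = 0.08112 m
A Layer 2: 1.2 × 630 × 2.3×10⁻⁴ = 0.17388 m
A 0.71 × 1000 × 1.7×10⁻⁴ = 0.12070 m
A total: 0.37570 m
B Layer 1: 0.84 × 1.9×10⁻⁴ × 260 = 0.041496 m
B Layer 2: 0.42 × 0.94×10⁻⁴ × 190 = 0.0075012 m
B total: 0.0489972 m
Ratio: 0.37570 / 0.0489972 ≈ 7.668

≈ 7.67×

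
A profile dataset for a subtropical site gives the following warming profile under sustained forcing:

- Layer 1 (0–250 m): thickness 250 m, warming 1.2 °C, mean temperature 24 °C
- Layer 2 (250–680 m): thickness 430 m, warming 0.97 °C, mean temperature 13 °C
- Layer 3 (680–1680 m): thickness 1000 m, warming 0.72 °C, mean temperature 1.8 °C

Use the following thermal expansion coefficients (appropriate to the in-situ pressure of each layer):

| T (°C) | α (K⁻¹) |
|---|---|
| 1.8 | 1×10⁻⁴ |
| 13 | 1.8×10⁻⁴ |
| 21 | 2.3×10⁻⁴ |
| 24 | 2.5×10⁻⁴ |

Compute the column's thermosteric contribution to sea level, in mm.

Layer 1 at 24 °C → α = 2.5×10⁻⁴ K⁻¹
Layer 2 at 13 °C → α = 1.8×10⁻⁴ K⁻¹
Layer 3 at 1.8 °C → α = 1×10⁻⁴ K⁻¹
250 × 1.2 × 2.5×10⁻⁴ = 0.07500 m
430 × 0.97 × 1.8×10⁻⁴ = 0.075078 m
Layer 3: 1000 × 0.72 × 1×10⁻⁴ = 0.07200 m
Δh = 0.07500 + 0.075078 + 0.07200 = 0.222078 m

222 mm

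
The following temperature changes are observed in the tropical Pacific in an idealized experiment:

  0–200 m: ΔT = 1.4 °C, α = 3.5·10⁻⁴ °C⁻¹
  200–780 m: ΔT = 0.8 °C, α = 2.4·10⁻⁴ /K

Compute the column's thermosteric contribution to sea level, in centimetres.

Δh = 20.9 cm

0–200 m: 200 × 3.5×10⁻⁴ × 1.4 = 0.09800 m
0.8 × 2.4×10⁻⁴ × 580 = 0.11136 m
Δh = 0.09800 + 0.11136 = 0.20936 m ≈ 20.9 cm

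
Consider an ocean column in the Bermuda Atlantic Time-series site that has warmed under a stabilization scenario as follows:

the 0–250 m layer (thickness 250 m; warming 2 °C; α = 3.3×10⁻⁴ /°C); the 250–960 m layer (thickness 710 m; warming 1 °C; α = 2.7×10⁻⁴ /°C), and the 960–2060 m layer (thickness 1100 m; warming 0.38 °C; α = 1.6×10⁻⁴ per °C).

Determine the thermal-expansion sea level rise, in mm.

0–250 m: 2 × 3.3×10⁻⁴ × 250 = 0.16500 m
710 × 1 × 2.7×10⁻⁴ = 0.19170 m
1.6×10⁻⁴ × 1100 × 0.38 = 0.06688 m
Δh = 0.16500 + 0.19170 + 0.06688 = 0.42358 m

Δh = 420 mm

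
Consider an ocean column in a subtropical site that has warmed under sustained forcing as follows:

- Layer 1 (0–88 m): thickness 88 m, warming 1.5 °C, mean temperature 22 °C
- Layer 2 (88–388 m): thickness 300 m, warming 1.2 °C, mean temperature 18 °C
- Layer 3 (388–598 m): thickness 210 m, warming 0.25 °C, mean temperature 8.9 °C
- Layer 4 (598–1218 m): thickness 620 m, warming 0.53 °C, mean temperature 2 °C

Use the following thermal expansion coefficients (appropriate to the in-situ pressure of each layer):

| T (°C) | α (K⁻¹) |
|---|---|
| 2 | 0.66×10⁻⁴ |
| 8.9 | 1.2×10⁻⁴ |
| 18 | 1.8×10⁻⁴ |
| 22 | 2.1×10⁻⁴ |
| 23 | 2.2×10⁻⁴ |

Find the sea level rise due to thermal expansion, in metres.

about 0.121 m

Layer 1 at 22 °C → α = 2.1×10⁻⁴ K⁻¹
Layer 2 at 18 °C → α = 1.8×10⁻⁴ K⁻¹
Layer 3 at 8.9 °C → α = 1.2×10⁻⁴ K⁻¹
Layer 4 at 2 °C → α = 0.66×10⁻⁴ K⁻¹
2.1×10⁻⁴ × 1.5 × 88 = 0.02772 m
1.8×10⁻⁴ × 300 × 1.2 = 0.06480 m
Layer 3: 210 × 1.2×10⁻⁴ × 0.25 = 0.00630 m
0.53 × 0.66×10⁻⁴ × 620 = 0.0216876 m
Δh = 0.02772 + 0.06480 + 0.00630 + 0.0216876 = 0.1205076 m ≈ 0.121 m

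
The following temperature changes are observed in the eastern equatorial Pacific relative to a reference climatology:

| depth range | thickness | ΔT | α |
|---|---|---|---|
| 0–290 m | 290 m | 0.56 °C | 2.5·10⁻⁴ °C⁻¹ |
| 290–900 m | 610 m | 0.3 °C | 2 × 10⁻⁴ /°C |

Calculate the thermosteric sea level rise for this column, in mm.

about 77 mm

0–290 m: 2.5×10⁻⁴ × 290 × 0.56 = 0.04060 m
290–900 m: 610 × 0.3 × 2×10⁻⁴ = 0.03660 m
Δh = 0.04060 + 0.03660 = 0.07720 m ≈ 77 mm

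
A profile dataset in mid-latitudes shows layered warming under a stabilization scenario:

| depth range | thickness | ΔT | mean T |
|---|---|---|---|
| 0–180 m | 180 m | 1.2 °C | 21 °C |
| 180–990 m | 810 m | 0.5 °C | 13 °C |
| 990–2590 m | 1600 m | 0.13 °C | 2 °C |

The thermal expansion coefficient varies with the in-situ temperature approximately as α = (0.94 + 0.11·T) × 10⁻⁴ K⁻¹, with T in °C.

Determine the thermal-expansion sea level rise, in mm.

Layer 1: α = (0.94 + 0.11×21)×10⁻⁴ = 3.25×10⁻⁴ K⁻¹
Layer 2: α = (0.94 + 0.11×13)×10⁻⁴ = 2.37×10⁻⁴ K⁻¹
Layer 3: α = (0.94 + 0.11×2)×10⁻⁴ = 1.16×10⁻⁴ K⁻¹
1.2 × 180 × 3.25×10⁻⁴ = 0.07020 m
Layer 2: 810 × 2.37×10⁻⁴ × 0.5 = 0.095985 m
Layer 3: 1.16×10⁻⁴ × 1600 × 0.13 = 0.024128 m
Δh = 0.07020 + 0.095985 + 0.024128 = 0.190313 m ≈ 190 mm

190 mm of thermosteric rise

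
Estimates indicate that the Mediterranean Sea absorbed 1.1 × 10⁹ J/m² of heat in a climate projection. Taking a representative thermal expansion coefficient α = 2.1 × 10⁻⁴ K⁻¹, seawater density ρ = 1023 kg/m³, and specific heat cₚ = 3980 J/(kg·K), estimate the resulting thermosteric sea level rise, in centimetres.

Δh = 5.67 cm

Δh = αQ/(ρcₚ) = 2.1×10⁻⁴ × 1.1×10⁹ / (1023 × 3980) ≈ 0.056735 m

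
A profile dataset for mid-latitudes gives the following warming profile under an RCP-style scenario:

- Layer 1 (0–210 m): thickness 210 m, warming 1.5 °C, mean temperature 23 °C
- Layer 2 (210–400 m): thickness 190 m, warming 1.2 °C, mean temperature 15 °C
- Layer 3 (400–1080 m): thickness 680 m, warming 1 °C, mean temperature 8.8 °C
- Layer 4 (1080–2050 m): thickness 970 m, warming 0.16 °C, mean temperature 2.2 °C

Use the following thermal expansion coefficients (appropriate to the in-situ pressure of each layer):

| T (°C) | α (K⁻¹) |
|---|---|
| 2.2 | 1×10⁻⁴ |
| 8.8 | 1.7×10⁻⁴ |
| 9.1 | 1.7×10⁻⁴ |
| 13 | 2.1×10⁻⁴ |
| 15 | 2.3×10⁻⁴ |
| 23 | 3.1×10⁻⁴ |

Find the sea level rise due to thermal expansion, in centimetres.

28.1 cm of thermosteric rise

Layer 1 at 23 °C → α = 3.1×10⁻⁴ K⁻¹
Layer 2 at 15 °C → α = 2.3×10⁻⁴ K⁻¹
Layer 3 at 8.8 °C → α = 1.7×10⁻⁴ K⁻¹
Layer 4 at 2.2 °C → α = 1×10⁻⁴ K⁻¹
3.1×10⁻⁴ × 210 × 1.5 = 0.09765 m
190 × 2.3×10⁻⁴ × 1.2 = 0.05244 m
680 × 1.7×10⁻⁴ × 1 = 0.11560 m
1080–2050 m: 970 × 1×10⁻⁴ × 0.16 = 0.01552 m
Δh = 0.09765 + 0.05244 + 0.11560 + 0.01552 = 0.28121 m ≈ 28.1 cm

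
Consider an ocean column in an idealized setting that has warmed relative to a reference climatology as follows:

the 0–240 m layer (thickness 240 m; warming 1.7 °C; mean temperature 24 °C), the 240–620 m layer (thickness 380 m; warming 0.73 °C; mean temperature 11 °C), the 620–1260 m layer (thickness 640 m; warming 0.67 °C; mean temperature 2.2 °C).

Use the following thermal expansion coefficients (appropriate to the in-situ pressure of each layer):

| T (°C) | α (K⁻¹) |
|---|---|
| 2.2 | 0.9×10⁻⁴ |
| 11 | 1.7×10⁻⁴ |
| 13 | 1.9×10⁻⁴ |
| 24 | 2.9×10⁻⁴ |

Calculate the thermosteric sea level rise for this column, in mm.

Layer 1 at 24 °C → α = 2.9×10⁻⁴ K⁻¹
Layer 2 at 11 °C → α = 1.7×10⁻⁴ K⁻¹
Layer 3 at 2.2 °C → α = 0.9×10⁻⁴ K⁻¹
0–240 m: 1.7 × 240 × 2.9×10⁻⁴ = 0.11832 m
240–620 m: 0.73 × 1.7×10⁻⁴ × 380 = 0.047158 m
Layer 3: 0.9×10⁻⁴ × 0.67 × 640 = 0.038592 m
Δh = 0.11832 + 0.047158 + 0.038592 = 0.20407 m ≈ 204 mm

Δh ≈ 204 mm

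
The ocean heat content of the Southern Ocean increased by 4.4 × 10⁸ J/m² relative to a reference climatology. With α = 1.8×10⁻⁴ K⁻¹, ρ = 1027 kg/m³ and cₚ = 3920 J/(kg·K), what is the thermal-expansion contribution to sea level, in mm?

20 mm

Δh = αQ/(ρcₚ) = 1.8×10⁻⁴ × 4.4×10⁸ / (1027 × 3920) ≈ 0.019673 m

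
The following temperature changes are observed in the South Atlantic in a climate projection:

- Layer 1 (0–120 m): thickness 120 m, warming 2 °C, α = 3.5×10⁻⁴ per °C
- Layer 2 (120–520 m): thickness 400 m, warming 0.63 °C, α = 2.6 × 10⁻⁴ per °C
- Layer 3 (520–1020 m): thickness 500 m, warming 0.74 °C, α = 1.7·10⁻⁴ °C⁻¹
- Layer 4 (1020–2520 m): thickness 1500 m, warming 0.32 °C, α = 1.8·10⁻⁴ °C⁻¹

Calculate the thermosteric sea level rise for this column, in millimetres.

Δh = 300 mm

120 × 2 × 3.5×10⁻⁴ = 0.08400 m
Layer 2: 0.63 × 400 × 2.6×10⁻⁴ = 0.06552 m
520–1020 m: 500 × 0.74 × 1.7×10⁻⁴ = 0.06290 m
1020–2520 m: 1.8×10⁻⁴ × 1500 × 0.32 = 0.08640 m
Δh = 0.08400 + 0.06552 + 0.06290 + 0.08640 = 0.29882 m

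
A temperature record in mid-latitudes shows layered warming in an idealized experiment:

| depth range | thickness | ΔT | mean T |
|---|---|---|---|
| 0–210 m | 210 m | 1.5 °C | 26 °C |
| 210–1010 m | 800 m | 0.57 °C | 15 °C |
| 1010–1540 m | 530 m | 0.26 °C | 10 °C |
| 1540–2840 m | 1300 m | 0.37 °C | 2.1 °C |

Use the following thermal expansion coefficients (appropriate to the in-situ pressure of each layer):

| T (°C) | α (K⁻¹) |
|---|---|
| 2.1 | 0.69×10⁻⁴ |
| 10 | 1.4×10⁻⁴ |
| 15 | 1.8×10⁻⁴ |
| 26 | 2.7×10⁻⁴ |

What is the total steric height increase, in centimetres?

Layer 1 at 26 °C → α = 2.7×10⁻⁴ K⁻¹
Layer 2 at 15 °C → α = 1.8×10⁻⁴ K⁻¹
Layer 3 at 10 °C → α = 1.4×10⁻⁴ K⁻¹
Layer 4 at 2.1 °C → α = 0.69×10⁻⁴ K⁻¹
Layer 1: 210 × 1.5 × 2.7×10⁻⁴ = 0.08505 m
210–1010 m: 0.57 × 800 × 1.8×10⁻⁴ = 0.08208 m
530 × 0.26 × 1.4×10⁻⁴ = 0.019292 m
1540–2840 m: 0.69×10⁻⁴ × 1300 × 0.37 = 0.033189 m
Δh = 0.08505 + 0.08208 + 0.019292 + 0.033189 = 0.219611 m

22.0 cm of thermosteric rise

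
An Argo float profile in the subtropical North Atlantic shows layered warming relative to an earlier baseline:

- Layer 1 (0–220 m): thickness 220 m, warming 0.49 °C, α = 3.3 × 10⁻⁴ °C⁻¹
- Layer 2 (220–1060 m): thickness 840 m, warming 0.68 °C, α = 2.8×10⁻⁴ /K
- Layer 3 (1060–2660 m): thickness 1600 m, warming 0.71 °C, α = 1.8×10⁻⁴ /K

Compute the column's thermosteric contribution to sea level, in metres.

0–220 m: 0.49 × 3.3×10⁻⁴ × 220 = 0.035574 m
Layer 2: 2.8×10⁻⁴ × 0.68 × 840 = 0.159936 m
1060–2660 m: 1.8×10⁻⁴ × 1600 × 0.71 = 0.20448 m
Δh = 0.035574 + 0.159936 + 0.20448 = 0.39999 m

0.40 m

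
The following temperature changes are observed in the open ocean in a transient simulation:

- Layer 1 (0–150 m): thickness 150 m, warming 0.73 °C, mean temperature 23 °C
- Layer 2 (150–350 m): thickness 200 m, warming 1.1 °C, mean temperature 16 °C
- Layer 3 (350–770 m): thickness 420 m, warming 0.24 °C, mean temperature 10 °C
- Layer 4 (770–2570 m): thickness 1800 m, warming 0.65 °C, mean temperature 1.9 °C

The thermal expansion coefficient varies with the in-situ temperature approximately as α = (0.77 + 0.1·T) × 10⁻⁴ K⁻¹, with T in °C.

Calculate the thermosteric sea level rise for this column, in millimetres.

Layer 1: α = (0.77 + 0.1×23)×10⁻⁴ = 3.07×10⁻⁴ K⁻¹
Layer 2: α = (0.77 + 0.1×16)×10⁻⁴ = 2.37×10⁻⁴ K⁻¹
Layer 3: α = (0.77 + 0.1×10)×10⁻⁴ = 1.77×10⁻⁴ K⁻¹
Layer 4: α = (0.77 + 0.1×1.9)×10⁻⁴ = 0.96×10⁻⁴ K⁻¹
Layer 1: 150 × 3.07×10⁻⁴ × 0.73 = 0.0336165 m
150–350 m: 200 × 2.37×10⁻⁴ × 1.1 = 0.05214 m
350–770 m: 1.77×10⁻⁴ × 0.24 × 420 = 0.0178416 m
0.65 × 1800 × 0.96×10⁻⁴ = 0.11232 m
Δh = 0.0336165 + 0.05214 + 0.0178416 + 0.11232 = 0.2159181 m ≈ 220 mm

about 220 mm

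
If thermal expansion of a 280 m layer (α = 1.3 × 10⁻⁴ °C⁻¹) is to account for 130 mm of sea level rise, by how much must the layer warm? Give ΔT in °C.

3.6 °C

ΔT = Δh/(αH) = 0.13 / (1.3×10⁻⁴ × 280) ≈ 3.571 °C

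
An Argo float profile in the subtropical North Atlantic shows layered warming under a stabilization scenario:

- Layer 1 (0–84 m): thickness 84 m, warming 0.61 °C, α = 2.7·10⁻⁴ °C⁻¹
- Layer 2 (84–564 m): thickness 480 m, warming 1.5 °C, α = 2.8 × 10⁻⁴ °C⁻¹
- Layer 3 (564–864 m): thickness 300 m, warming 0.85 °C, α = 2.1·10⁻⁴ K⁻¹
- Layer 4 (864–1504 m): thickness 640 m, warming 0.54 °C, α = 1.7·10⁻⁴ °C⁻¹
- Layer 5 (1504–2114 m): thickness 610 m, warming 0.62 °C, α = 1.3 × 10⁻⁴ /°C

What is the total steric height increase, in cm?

Δh ≈ 37.7 cm

Layer 1: 84 × 0.61 × 2.7×10⁻⁴ = 0.0138348 m
1.5 × 480 × 2.8×10⁻⁴ = 0.20160 m
Layer 3: 2.1×10⁻⁴ × 300 × 0.85 = 0.05355 m
Layer 4: 0.54 × 1.7×10⁻⁴ × 640 = 0.058752 m
1.3×10⁻⁴ × 0.62 × 610 = 0.049166 m
Δh = 0.0138348 + 0.20160 + 0.05355 + 0.058752 + 0.049166 = 0.3769028 m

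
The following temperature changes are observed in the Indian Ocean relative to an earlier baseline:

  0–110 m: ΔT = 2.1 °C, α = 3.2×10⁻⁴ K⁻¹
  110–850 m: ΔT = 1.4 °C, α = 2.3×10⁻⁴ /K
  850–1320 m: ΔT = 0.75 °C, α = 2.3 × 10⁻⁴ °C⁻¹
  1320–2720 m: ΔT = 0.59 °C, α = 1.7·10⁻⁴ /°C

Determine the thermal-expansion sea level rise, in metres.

about 0.534 m

3.2×10⁻⁴ × 110 × 2.1 = 0.07392 m
1.4 × 740 × 2.3×10⁻⁴ = 0.23828 m
850–1320 m: 0.75 × 470 × 2.3×10⁻⁴ = 0.081075 m
1.7×10⁻⁴ × 1400 × 0.59 = 0.14042 m
Δh = 0.07392 + 0.23828 + 0.081075 + 0.14042 = 0.533695 m ≈ 0.534 m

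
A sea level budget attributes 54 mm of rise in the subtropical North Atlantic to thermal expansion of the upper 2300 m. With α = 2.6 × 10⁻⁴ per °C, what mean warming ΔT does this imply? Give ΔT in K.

ΔT = Δh/(αH) = 0.054 / (2.6×10⁻⁴ × 2300) ≈ 0.09030 K

about 0.090 K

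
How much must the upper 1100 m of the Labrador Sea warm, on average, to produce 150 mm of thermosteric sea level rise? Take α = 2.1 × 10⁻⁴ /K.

ΔT = Δh/(αH) = 0.15 / (2.1×10⁻⁴ × 1100) ≈ 0.6494 K

about 0.649 K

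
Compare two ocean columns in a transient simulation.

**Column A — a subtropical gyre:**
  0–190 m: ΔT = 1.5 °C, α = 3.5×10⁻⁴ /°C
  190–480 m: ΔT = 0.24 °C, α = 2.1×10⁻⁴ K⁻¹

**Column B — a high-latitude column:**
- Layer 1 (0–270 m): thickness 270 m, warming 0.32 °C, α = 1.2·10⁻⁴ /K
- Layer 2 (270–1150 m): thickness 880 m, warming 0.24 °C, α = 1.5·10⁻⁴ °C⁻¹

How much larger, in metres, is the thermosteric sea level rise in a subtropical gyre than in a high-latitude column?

Δh_A − Δh_B ≈ 0.0723 m

A 0–190 m: 1.5 × 190 × 3.5×10⁻⁴ = 0.09975 m
A Layer 2: 2.1×10⁻⁴ × 0.24 × 290 = 0.014616 m
A total: 0.114366 m
B Layer 1: 1.2×10⁻⁴ × 270 × 0.32 = 0.010368 m
B 880 × 1.5×10⁻⁴ × 0.24 = 0.03168 m
B total: 0.042048 m
Difference: 0.114366 − 0.042048 = 0.072318 m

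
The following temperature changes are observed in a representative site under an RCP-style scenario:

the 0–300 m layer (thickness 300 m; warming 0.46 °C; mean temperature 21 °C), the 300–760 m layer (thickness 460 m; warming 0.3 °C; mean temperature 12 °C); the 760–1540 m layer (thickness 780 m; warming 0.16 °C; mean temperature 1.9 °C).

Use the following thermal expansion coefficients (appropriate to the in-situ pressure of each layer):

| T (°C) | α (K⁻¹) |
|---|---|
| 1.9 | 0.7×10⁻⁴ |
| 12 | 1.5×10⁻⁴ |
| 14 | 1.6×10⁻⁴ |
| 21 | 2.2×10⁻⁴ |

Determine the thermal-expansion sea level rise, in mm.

60 mm of thermosteric rise

Layer 1 at 21 °C → α = 2.2×10⁻⁴ K⁻¹
Layer 2 at 12 °C → α = 1.5×10⁻⁴ K⁻¹
Layer 3 at 1.9 °C → α = 0.7×10⁻⁴ K⁻¹
Layer 1: 2.2×10⁻⁴ × 300 × 0.46 = 0.03036 m
Layer 2: 1.5×10⁻⁴ × 460 × 0.3 = 0.02070 m
0.16 × 0.7×10⁻⁴ × 780 = 0.008736 m
Δh = 0.03036 + 0.02070 + 0.008736 = 0.059796 m ≈ 60 mm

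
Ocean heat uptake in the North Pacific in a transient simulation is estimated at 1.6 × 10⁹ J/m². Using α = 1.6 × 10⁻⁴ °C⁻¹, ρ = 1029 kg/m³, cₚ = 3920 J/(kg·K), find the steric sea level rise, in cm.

about 6.3 cm

Δh = αQ/(ρcₚ) = 1.6×10⁻⁴ × 1.6×10⁹ / (1029 × 3920) ≈ 0.063466 m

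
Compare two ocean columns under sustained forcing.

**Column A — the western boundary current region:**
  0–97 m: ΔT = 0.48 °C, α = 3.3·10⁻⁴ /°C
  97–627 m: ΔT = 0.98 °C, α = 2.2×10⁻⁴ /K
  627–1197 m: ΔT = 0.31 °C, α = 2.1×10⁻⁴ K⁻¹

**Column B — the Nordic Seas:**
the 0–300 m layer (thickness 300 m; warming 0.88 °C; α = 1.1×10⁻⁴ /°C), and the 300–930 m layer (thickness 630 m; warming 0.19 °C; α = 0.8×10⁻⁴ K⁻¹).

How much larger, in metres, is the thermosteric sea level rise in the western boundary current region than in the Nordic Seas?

0.128 m larger

A 0–97 m: 97 × 0.48 × 3.3×10⁻⁴ = 0.0153648 m
A Layer 2: 0.98 × 530 × 2.2×10⁻⁴ = 0.114268 m
A 570 × 0.31 × 2.1×10⁻⁴ = 0.037107 m
A total: 0.1667398 m
B 0.88 × 300 × 1.1×10⁻⁴ = 0.02904 m
B 300–930 m: 0.19 × 630 × 0.8×10⁻⁴ = 0.009576 m
B total: 0.038616 m
Difference: 0.1667398 − 0.038616 = 0.1281238 m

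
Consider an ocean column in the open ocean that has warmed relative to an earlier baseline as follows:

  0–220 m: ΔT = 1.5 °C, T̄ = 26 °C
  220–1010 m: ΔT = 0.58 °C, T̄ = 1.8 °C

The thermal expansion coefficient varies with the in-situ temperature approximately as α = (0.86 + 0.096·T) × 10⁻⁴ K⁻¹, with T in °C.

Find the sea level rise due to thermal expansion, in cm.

15.8 cm

Layer 1: α = (0.86 + 0.096×26)×10⁻⁴ = 3.356×10⁻⁴ K⁻¹
Layer 2: α = (0.86 + 0.096×1.8)×10⁻⁴ = 1.0328×10⁻⁴ K⁻¹
0–220 m: 220 × 1.5 × 3.356×10⁻⁴ = 0.110748 m
220–1010 m: 0.58 × 790 × 1.0328×10⁻⁴ = 0.047322896 m
Δh = 0.110748 + 0.047322896 = 0.158070896 m ≈ 15.8 cm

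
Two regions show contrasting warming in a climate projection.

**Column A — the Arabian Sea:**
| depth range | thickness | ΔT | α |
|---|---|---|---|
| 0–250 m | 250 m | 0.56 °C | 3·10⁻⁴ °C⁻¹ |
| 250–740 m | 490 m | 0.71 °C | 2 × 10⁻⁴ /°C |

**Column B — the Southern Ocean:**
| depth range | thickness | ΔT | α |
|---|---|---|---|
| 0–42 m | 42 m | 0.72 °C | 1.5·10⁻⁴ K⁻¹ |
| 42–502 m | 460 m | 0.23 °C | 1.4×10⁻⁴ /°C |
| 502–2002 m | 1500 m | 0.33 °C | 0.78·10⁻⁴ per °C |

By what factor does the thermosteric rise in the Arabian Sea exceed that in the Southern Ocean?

a factor of 1.9

A 3×10⁻⁴ × 0.56 × 250 = 0.04200 m
A 490 × 2×10⁻⁴ × 0.71 = 0.06958 m
A total: 0.11158 m
B 0.72 × 1.5×10⁻⁴ × 42 = 0.004536 m
B 42–502 m: 1.4×10⁻⁴ × 0.23 × 460 = 0.014812 m
B Layer 3: 0.33 × 1500 × 0.78×10⁻⁴ = 0.03861 m
B total: 0.057958 m
Ratio: 0.11158 / 0.057958 ≈ 1.925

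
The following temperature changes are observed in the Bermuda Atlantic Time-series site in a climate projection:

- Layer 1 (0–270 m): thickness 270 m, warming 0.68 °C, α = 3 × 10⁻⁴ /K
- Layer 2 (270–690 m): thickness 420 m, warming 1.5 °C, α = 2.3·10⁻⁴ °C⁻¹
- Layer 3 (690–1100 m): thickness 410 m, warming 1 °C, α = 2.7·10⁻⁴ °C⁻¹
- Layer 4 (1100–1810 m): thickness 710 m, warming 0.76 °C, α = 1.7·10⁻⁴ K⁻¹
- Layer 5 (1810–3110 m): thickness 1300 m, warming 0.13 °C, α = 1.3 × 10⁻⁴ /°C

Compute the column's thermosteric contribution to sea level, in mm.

Layer 1: 3×10⁻⁴ × 0.68 × 270 = 0.05508 m
270–690 m: 1.5 × 420 × 2.3×10⁻⁴ = 0.14490 m
2.7×10⁻⁴ × 1 × 410 = 0.11070 m
Layer 4: 710 × 1.7×10⁻⁴ × 0.76 = 0.091732 m
1.3×10⁻⁴ × 1300 × 0.13 = 0.02197 m
Δh = 0.05508 + 0.14490 + 0.11070 + 0.091732 + 0.02197 = 0.424382 m

Δh = 424 mm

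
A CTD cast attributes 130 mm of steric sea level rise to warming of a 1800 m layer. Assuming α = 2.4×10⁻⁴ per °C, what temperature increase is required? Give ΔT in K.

ΔT = Δh/(αH) = 0.13 / (2.4×10⁻⁴ × 1800) ≈ 0.3009 K

ΔT ≈ 0.301 K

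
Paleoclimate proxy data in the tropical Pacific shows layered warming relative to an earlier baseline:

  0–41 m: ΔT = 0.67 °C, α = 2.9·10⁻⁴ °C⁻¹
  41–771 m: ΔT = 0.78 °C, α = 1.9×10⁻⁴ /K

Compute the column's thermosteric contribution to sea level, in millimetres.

Layer 1: 2.9×10⁻⁴ × 0.67 × 41 = 0.0079663 m
Layer 2: 0.78 × 1.9×10⁻⁴ × 730 = 0.108186 m
Δh = 0.0079663 + 0.108186 = 0.1161523 m

about 120 mm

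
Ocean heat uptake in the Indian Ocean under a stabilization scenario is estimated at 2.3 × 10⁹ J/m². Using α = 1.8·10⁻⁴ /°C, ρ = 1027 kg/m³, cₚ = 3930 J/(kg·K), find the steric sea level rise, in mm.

Δh = 103 mm

Δh = αQ/(ρcₚ) = 1.8×10⁻⁴ × 2.3×10⁹ / (1027 × 3930) ≈ 0.10257 m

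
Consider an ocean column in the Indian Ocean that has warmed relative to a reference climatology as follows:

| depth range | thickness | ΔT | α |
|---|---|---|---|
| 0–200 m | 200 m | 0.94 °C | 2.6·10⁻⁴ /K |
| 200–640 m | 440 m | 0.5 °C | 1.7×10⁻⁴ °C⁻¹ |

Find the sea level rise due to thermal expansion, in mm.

0.94 × 200 × 2.6×10⁻⁴ = 0.04888 m
440 × 0.5 × 1.7×10⁻⁴ = 0.03740 m
Δh = 0.04888 + 0.03740 = 0.08628 m ≈ 86.3 mm

about 86.3 mm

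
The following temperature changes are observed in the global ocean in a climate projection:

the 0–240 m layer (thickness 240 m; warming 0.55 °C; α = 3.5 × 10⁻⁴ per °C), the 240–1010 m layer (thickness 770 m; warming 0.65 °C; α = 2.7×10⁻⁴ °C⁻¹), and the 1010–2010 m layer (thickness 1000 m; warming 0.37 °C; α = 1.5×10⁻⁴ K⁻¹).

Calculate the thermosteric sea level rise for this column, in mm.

about 240 mm

240 × 0.55 × 3.5×10⁻⁴ = 0.04620 m
Layer 2: 0.65 × 770 × 2.7×10⁻⁴ = 0.135135 m
Layer 3: 1.5×10⁻⁴ × 1000 × 0.37 = 0.05550 m
Δh = 0.04620 + 0.135135 + 0.05550 = 0.236835 m ≈ 240 mm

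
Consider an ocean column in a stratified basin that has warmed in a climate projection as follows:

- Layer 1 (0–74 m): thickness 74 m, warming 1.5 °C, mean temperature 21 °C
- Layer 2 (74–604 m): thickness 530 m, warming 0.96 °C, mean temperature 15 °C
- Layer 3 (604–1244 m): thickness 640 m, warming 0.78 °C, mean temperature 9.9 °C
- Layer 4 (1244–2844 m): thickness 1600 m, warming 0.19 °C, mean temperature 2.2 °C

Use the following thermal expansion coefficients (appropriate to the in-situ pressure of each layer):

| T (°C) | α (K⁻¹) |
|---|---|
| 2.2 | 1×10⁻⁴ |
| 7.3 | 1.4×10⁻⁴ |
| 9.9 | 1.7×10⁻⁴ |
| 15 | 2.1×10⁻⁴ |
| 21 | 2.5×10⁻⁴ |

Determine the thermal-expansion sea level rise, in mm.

Layer 1 at 21 °C → α = 2.5×10⁻⁴ K⁻¹
Layer 2 at 15 °C → α = 2.1×10⁻⁴ K⁻¹
Layer 3 at 9.9 °C → α = 1.7×10⁻⁴ K⁻¹
Layer 4 at 2.2 °C → α = 1×10⁻⁴ K⁻¹
1.5 × 2.5×10⁻⁴ × 74 = 0.02775 m
Layer 2: 2.1×10⁻⁴ × 530 × 0.96 = 0.106848 m
604–1244 m: 1.7×10⁻⁴ × 0.78 × 640 = 0.084864 m
Layer 4: 1600 × 1×10⁻⁴ × 0.19 = 0.03040 m
Δh = 0.02775 + 0.106848 + 0.084864 + 0.03040 = 0.249862 m

Δh ≈ 250 mm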